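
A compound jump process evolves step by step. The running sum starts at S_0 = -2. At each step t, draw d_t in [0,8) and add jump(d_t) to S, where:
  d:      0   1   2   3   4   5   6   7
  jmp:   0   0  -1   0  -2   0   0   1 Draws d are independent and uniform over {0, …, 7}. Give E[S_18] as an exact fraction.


Outcome values over d=0..7: [0, 0, -1, 0, -2, 0, 0, 1]
Σy = -2, Σy² = 6, M = 8
μ = -2/8 = -1/4,  σ² = 6/8 − (-1/4)² = 11/16
E[S_18] = -2 + 18·(-1/4) = -13/2

-13/2


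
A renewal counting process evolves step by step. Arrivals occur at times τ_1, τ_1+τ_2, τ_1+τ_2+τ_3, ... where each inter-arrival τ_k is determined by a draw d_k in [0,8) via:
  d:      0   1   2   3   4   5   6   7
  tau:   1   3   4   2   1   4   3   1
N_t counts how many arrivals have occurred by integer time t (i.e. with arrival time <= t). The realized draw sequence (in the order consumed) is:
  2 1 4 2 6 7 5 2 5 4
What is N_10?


3

draw d_1=2: τ_1=4, arrival time A_1=4
draw d_2=1: τ_2=3, arrival time A_2=7
draw d_3=4: τ_3=1, arrival time A_3=8
draw d_4=2: τ_4=4, arrival time A_4=12
draw d_5=6: τ_5=3, arrival time A_5=15
draw d_6=7: τ_6=1, arrival time A_6=16
draw d_7=5: τ_7=4, arrival time A_7=20
draw d_8=2: τ_8=4, arrival time A_8=24
draw d_9=5: τ_9=4, arrival time A_9=28
draw d_10=4: τ_10=1, arrival time A_10=29
N_t over t=0..10: 0:0 1:0 2:0 3:0 4:1 5:1 6:1 7:2 8:3 9:3 10:3


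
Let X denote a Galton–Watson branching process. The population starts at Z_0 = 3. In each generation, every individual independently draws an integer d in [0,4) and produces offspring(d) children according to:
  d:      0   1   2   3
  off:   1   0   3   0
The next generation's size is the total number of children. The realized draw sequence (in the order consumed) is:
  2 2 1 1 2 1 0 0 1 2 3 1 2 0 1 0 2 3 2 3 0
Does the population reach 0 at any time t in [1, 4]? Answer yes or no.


no

gen 0: Z_0=3, draws=[2, 2, 1], offspring=[3, 3, 0], Z_1=6
gen 1: Z_1=6, draws=[1, 2, 1, 0, 0, 1], offspring=[0, 3, 0, 1, 1, 0], Z_2=5
gen 2: Z_2=5, draws=[2, 3, 1, 2, 0], offspring=[3, 0, 0, 3, 1], Z_3=7
gen 3: Z_3=7, draws=[1, 0, 2, 3, 2, 3, 0], offspring=[0, 1, 3, 0, 3, 0, 1], Z_4=8


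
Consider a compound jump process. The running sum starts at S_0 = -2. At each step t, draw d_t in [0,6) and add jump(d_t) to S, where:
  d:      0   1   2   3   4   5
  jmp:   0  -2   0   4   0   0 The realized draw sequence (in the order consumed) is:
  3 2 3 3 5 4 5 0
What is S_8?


t=0: S=-2, d=3, jump=4, S_1=2
t=1: S=2, d=2, jump=0, S_2=2
t=2: S=2, d=3, jump=4, S_3=6
t=3: S=6, d=3, jump=4, S_4=10
t=4: S=10, d=5, jump=0, S_5=10
t=5: S=10, d=4, jump=0, S_6=10
t=6: S=10, d=5, jump=0, S_7=10
t=7: S=10, d=0, jump=0, S_8=10

10


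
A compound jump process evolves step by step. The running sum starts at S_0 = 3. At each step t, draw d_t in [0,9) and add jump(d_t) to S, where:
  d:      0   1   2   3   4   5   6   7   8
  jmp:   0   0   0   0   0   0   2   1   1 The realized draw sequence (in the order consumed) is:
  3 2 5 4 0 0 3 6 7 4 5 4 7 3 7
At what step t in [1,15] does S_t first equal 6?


9

t=0: S=3, d=3, jump=0, S_1=3
t=1: S=3, d=2, jump=0, S_2=3
t=2: S=3, d=5, jump=0, S_3=3
t=3: S=3, d=4, jump=0, S_4=3
t=4: S=3, d=0, jump=0, S_5=3
t=5: S=3, d=0, jump=0, S_6=3
t=6: S=3, d=3, jump=0, S_7=3
t=7: S=3, d=6, jump=2, S_8=5
t=8: S=5, d=7, jump=1, S_9=6
t=9: S=6, d=4, jump=0, S_10=6
t=10: S=6, d=5, jump=0, S_11=6
t=11: S=6, d=4, jump=0, S_12=6
t=12: S=6, d=7, jump=1, S_13=7
t=13: S=7, d=3, jump=0, S_14=7
t=14: S=7, d=7, jump=1, S_15=8


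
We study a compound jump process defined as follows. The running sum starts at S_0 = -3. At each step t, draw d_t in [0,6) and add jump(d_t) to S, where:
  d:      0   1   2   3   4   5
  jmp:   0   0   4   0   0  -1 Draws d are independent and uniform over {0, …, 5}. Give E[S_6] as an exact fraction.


Outcome values over d=0..5: [0, 0, 4, 0, 0, -1]
Σy = 3, Σy² = 17, M = 6
μ = 3/6 = 1/2,  σ² = 17/6 − (1/2)² = 31/12
E[S_6] = -3 + 6·(1/2) = 0

0


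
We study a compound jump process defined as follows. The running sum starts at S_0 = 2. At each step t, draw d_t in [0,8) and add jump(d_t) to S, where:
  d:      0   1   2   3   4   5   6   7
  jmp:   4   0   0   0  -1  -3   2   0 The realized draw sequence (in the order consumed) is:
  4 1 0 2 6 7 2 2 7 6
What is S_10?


t=0: S=2, d=4, jump=-1, S_1=1
t=1: S=1, d=1, jump=0, S_2=1
t=2: S=1, d=0, jump=4, S_3=5
t=3: S=5, d=2, jump=0, S_4=5
t=4: S=5, d=6, jump=2, S_5=7
t=5: S=7, d=7, jump=0, S_6=7
t=6: S=7, d=2, jump=0, S_7=7
t=7: S=7, d=2, jump=0, S_8=7
t=8: S=7, d=7, jump=0, S_9=7
t=9: S=7, d=6, jump=2, S_10=9

9


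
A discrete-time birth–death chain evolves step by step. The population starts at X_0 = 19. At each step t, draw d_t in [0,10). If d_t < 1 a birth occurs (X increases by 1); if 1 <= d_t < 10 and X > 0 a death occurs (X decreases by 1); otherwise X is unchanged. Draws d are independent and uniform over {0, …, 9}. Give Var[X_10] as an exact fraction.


X can drop by at most 1 per step and X_0 = 19 > T = 10, so X_t >= 19 − t >= 9 > 0 for every t <= 10: the floor at 0 (the 'and X > 0' condition) never binds. Hence X_10 = X_0 + Σ_{t<10} Y_t with i.i.d. increments Y_t = y(d_t) ∈ {+1, −1, 0}.
Outcome values over d=0..9: [1, -1, -1, -1, -1, -1, -1, -1, -1, -1]
Σy = -8, Σy² = 10, M = 10
μ = -8/10 = -4/5,  σ² = 10/10 − (-4/5)² = 9/25
Independent increments: Var[X_10] = 10·σ² = 10·(9/25) = 18/5

18/5


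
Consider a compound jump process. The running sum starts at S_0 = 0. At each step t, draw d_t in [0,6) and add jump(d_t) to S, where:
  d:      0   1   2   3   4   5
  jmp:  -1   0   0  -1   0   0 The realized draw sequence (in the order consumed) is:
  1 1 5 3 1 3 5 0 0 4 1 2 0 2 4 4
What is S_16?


t=0: S=0, d=1, jump=0, S_1=0
t=1: S=0, d=1, jump=0, S_2=0
t=2: S=0, d=5, jump=0, S_3=0
t=3: S=0, d=3, jump=-1, S_4=-1
t=4: S=-1, d=1, jump=0, S_5=-1
t=5: S=-1, d=3, jump=-1, S_6=-2
t=6: S=-2, d=5, jump=0, S_7=-2
t=7: S=-2, d=0, jump=-1, S_8=-3
t=8: S=-3, d=0, jump=-1, S_9=-4
t=9: S=-4, d=4, jump=0, S_10=-4
t=10: S=-4, d=1, jump=0, S_11=-4
t=11: S=-4, d=2, jump=0, S_12=-4
t=12: S=-4, d=0, jump=-1, S_13=-5
t=13: S=-5, d=2, jump=0, S_14=-5
t=14: S=-5, d=4, jump=0, S_15=-5
t=15: S=-5, d=4, jump=0, S_16=-5

-5


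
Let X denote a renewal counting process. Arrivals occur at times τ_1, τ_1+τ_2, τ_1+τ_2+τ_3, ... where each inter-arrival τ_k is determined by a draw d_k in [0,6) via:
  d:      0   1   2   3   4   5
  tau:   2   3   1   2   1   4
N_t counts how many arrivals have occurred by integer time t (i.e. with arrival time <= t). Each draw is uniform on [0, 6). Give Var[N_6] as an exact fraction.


Inter-arrival values over d=0..5: [2, 3, 1, 2, 1, 4]
Each d has probability 1/6, so the pmf of τ is: f(1) = 1/3, f(2) = 1/3, f(3) = 1/6, f(4) = 1/6
Let p_n(j) = P(N_n = j), with p_0 = [1]. Condition on τ_1: p_n(0) = P(τ > n), and for j >= 1, p_n(j) = Σ_{k<=n} f(k)·p_{n−k}(j−1)
p_1 = [2/3, 1/3]  (j = 0..1)
p_2 = [1/3, 5/9, 1/9]  (j = 0..2)
p_3 = [1/6, 1/2, 8/27, 1/27]  (j = 0..3)
p_4 = [0, 4/9, 11/27, 11/81, 1/81]  (j = 0..4)
p_5 = [0, 2/9, 25/54, 41/162, 14/243, 1/243]  (j = 0..5)
p_6 = [0, 1/12, 43/108, 29/81, 11/81, 17/729, 1/729]  (j = 0..6)
E[N_6] = Σ j·p_6(j) = 7645/2916;  E[N_6²] = Σ j²·p_6(j) = 22463/2916
Var[N_6] = 22463/2916 − (7645/2916)² = 7056083/8503056

7056083/8503056


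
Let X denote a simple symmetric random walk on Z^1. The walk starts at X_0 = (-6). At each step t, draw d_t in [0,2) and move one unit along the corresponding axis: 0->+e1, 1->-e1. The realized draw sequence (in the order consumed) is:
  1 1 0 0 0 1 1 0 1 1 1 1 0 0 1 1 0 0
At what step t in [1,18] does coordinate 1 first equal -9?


11

t=0: X=(-6), d=1 → -e1, X_1=(-7)
t=1: X=(-7), d=1 → -e1, X_2=(-8)
t=2: X=(-8), d=0 → +e1, X_3=(-7)
t=3: X=(-7), d=0 → +e1, X_4=(-6)
t=4: X=(-6), d=0 → +e1, X_5=(-5)
t=5: X=(-5), d=1 → -e1, X_6=(-6)
t=6: X=(-6), d=1 → -e1, X_7=(-7)
t=7: X=(-7), d=0 → +e1, X_8=(-6)
t=8: X=(-6), d=1 → -e1, X_9=(-7)
t=9: X=(-7), d=1 → -e1, X_10=(-8)
t=10: X=(-8), d=1 → -e1, X_11=(-9)
t=11: X=(-9), d=1 → -e1, X_12=(-10)
t=12: X=(-10), d=0 → +e1, X_13=(-9)
t=13: X=(-9), d=0 → +e1, X_14=(-8)
t=14: X=(-8), d=1 → -e1, X_15=(-9)
t=15: X=(-9), d=1 → -e1, X_16=(-10)
t=16: X=(-10), d=0 → +e1, X_17=(-9)
t=17: X=(-9), d=0 → +e1, X_18=(-8)


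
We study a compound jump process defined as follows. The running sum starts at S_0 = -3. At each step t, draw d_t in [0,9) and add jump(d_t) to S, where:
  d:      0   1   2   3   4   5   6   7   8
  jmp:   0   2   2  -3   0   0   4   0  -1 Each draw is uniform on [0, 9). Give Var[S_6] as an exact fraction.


580/27

Outcome values over d=0..8: [0, 2, 2, -3, 0, 0, 4, 0, -1]
Σy = 4, Σy² = 34, M = 9
μ = 4/9 = 4/9,  σ² = 34/9 − (4/9)² = 290/81
Independent increments: Var[S_6] = 6·σ² = 6·(290/81) = 580/27


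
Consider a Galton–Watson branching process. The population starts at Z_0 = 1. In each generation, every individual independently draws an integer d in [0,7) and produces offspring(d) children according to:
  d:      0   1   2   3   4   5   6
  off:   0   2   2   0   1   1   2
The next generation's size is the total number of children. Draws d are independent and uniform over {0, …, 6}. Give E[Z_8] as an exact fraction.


Outcome values over d=0..6: [0, 2, 2, 0, 1, 1, 2]
Σy = 8, Σy² = 14, M = 7
μ = 8/7 = 8/7,  σ² = 14/7 − (8/7)² = 34/49
E[Z_0] = 1
E[Z_1] = 8/7·E[Z_0] = 8/7
E[Z_2] = 8/7·E[Z_1] = 64/49
E[Z_3] = 8/7·E[Z_2] = 512/343
E[Z_4] = 8/7·E[Z_3] = 4096/2401
E[Z_5] = 8/7·E[Z_4] = 32768/16807
E[Z_6] = 8/7·E[Z_5] = 262144/117649
E[Z_7] = 8/7·E[Z_6] = 2097152/823543
E[Z_8] = 8/7·E[Z_7] = 16777216/5764801

16777216/5764801


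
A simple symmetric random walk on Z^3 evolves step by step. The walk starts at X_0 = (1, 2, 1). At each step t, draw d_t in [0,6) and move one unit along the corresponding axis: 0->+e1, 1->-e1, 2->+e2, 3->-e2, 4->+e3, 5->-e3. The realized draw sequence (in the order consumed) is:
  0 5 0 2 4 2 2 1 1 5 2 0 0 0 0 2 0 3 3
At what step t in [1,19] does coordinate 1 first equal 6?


t=0: X=(1, 2, 1), d=0 → +e1, X_1=(2, 2, 1)
t=1: X=(2, 2, 1), d=5 → -e3, X_2=(2, 2, 0)
t=2: X=(2, 2, 0), d=0 → +e1, X_3=(3, 2, 0)
t=3: X=(3, 2, 0), d=2 → +e2, X_4=(3, 3, 0)
t=4: X=(3, 3, 0), d=4 → +e3, X_5=(3, 3, 1)
t=5: X=(3, 3, 1), d=2 → +e2, X_6=(3, 4, 1)
t=6: X=(3, 4, 1), d=2 → +e2, X_7=(3, 5, 1)
t=7: X=(3, 5, 1), d=1 → -e1, X_8=(2, 5, 1)
t=8: X=(2, 5, 1), d=1 → -e1, X_9=(1, 5, 1)
t=9: X=(1, 5, 1), d=5 → -e3, X_10=(1, 5, 0)
t=10: X=(1, 5, 0), d=2 → +e2, X_11=(1, 6, 0)
t=11: X=(1, 6, 0), d=0 → +e1, X_12=(2, 6, 0)
t=12: X=(2, 6, 0), d=0 → +e1, X_13=(3, 6, 0)
t=13: X=(3, 6, 0), d=0 → +e1, X_14=(4, 6, 0)
t=14: X=(4, 6, 0), d=0 → +e1, X_15=(5, 6, 0)
t=15: X=(5, 6, 0), d=2 → +e2, X_16=(5, 7, 0)
t=16: X=(5, 7, 0), d=0 → +e1, X_17=(6, 7, 0)
t=17: X=(6, 7, 0), d=3 → -e2, X_18=(6, 6, 0)
t=18: X=(6, 6, 0), d=3 → -e2, X_19=(6, 5, 0)

17


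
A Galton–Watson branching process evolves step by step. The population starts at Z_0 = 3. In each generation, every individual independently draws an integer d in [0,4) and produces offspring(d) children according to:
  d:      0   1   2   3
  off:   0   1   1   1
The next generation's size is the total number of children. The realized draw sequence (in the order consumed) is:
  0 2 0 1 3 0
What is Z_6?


gen 0: Z_0=3, draws=[0, 2, 0], offspring=[0, 1, 0], Z_1=1
gen 1: Z_1=1, draws=[1], offspring=[1], Z_2=1
gen 2: Z_2=1, draws=[3], offspring=[1], Z_3=1
gen 3: Z_3=1, draws=[0], offspring=[0], Z_4=0
gen 4: Z_4=0, draws=[], offspring=[], Z_5=0
gen 5: Z_5=0, draws=[], offspring=[], Z_6=0

0


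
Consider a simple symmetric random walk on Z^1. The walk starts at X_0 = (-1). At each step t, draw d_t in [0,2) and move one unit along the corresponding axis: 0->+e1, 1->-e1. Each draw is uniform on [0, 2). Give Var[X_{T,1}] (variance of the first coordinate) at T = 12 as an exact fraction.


12

Outcome values over d=0..1: [1, -1]
Σy = 0, Σy² = 2, M = 2
μ = 0/2 = 0,  σ² = 2/2 − (0)² = 1
Independent increments: Var[X_12] = 12·σ² = 12·(1) = 12


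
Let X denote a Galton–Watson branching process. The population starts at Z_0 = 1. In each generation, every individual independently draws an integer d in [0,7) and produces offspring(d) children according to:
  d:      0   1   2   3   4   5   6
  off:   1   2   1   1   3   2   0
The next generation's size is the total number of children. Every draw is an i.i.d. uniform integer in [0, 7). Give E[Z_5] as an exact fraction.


100000/16807

Outcome values over d=0..6: [1, 2, 1, 1, 3, 2, 0]
Σy = 10, Σy² = 20, M = 7
μ = 10/7 = 10/7,  σ² = 20/7 − (10/7)² = 40/49
E[Z_0] = 1
E[Z_1] = 10/7·E[Z_0] = 10/7
E[Z_2] = 10/7·E[Z_1] = 100/49
E[Z_3] = 10/7·E[Z_2] = 1000/343
E[Z_4] = 10/7·E[Z_3] = 10000/2401
E[Z_5] = 10/7·E[Z_4] = 100000/16807


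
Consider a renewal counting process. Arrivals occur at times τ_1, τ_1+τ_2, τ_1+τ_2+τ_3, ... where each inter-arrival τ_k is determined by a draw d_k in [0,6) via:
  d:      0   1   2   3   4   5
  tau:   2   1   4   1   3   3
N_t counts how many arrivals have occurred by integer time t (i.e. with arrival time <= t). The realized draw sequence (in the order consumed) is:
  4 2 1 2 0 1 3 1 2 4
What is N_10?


3

draw d_1=4: τ_1=3, arrival time A_1=3
draw d_2=2: τ_2=4, arrival time A_2=7
draw d_3=1: τ_3=1, arrival time A_3=8
draw d_4=2: τ_4=4, arrival time A_4=12
draw d_5=0: τ_5=2, arrival time A_5=14
draw d_6=1: τ_6=1, arrival time A_6=15
draw d_7=3: τ_7=1, arrival time A_7=16
draw d_8=1: τ_8=1, arrival time A_8=17
draw d_9=2: τ_9=4, arrival time A_9=21
draw d_10=4: τ_10=3, arrival time A_10=24
N_t over t=0..10: 0:0 1:0 2:0 3:1 4:1 5:1 6:1 7:2 8:3 9:3 10:3


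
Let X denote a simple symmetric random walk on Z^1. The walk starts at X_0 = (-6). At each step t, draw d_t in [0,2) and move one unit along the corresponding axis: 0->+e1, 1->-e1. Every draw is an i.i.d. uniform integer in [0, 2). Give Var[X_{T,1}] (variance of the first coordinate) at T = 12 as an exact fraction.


12

Outcome values over d=0..1: [1, -1]
Σy = 0, Σy² = 2, M = 2
μ = 0/2 = 0,  σ² = 2/2 − (0)² = 1
Independent increments: Var[X_12] = 12·σ² = 12·(1) = 12


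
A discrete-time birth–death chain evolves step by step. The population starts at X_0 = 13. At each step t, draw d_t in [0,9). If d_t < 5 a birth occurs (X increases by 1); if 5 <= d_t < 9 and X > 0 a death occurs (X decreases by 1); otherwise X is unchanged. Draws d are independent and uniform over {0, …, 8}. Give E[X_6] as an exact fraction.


X can drop by at most 1 per step and X_0 = 13 > T = 6, so X_t >= 13 − t >= 7 > 0 for every t <= 6: the floor at 0 (the 'and X > 0' condition) never binds. Hence X_6 = X_0 + Σ_{t<6} Y_t with i.i.d. increments Y_t = y(d_t) ∈ {+1, −1, 0}.
Outcome values over d=0..8: [1, 1, 1, 1, 1, -1, -1, -1, -1]
Σy = 1, Σy² = 9, M = 9
μ = 1/9 = 1/9,  σ² = 9/9 − (1/9)² = 80/81
E[X_6] = 13 + 6·(1/9) = 41/3

41/3


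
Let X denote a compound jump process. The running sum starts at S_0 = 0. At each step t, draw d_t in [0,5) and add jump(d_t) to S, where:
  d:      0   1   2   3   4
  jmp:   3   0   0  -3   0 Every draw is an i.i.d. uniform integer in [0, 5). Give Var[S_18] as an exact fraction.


Outcome values over d=0..4: [3, 0, 0, -3, 0]
Σy = 0, Σy² = 18, M = 5
μ = 0/5 = 0,  σ² = 18/5 − (0)² = 18/5
Independent increments: Var[S_18] = 18·σ² = 18·(18/5) = 324/5

324/5


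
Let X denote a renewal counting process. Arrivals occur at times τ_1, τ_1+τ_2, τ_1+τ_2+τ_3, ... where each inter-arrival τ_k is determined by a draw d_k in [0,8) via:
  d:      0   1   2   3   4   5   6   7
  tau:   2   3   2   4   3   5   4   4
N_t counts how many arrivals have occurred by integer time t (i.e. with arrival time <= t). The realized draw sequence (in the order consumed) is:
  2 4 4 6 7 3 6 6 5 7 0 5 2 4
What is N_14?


4

draw d_1=2: τ_1=2, arrival time A_1=2
draw d_2=4: τ_2=3, arrival time A_2=5
draw d_3=4: τ_3=3, arrival time A_3=8
draw d_4=6: τ_4=4, arrival time A_4=12
draw d_5=7: τ_5=4, arrival time A_5=16
draw d_6=3: τ_6=4, arrival time A_6=20
draw d_7=6: τ_7=4, arrival time A_7=24
draw d_8=6: τ_8=4, arrival time A_8=28
draw d_9=5: τ_9=5, arrival time A_9=33
draw d_10=7: τ_10=4, arrival time A_10=37
draw d_11=0: τ_11=2, arrival time A_11=39
draw d_12=5: τ_12=5, arrival time A_12=44
draw d_13=2: τ_13=2, arrival time A_13=46
draw d_14=4: τ_14=3, arrival time A_14=49
N_t over t=0..14: 0:0 1:0 2:1 3:1 4:1 5:2 6:2 7:2 8:3 9:3 10:3 11:3 12:4 13:4 14:4


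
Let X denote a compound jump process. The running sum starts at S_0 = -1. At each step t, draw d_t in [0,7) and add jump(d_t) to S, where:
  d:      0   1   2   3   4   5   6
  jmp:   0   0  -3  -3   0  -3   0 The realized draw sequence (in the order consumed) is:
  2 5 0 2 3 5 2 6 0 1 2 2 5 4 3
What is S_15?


t=0: S=-1, d=2, jump=-3, S_1=-4
t=1: S=-4, d=5, jump=-3, S_2=-7
t=2: S=-7, d=0, jump=0, S_3=-7
t=3: S=-7, d=2, jump=-3, S_4=-10
t=4: S=-10, d=3, jump=-3, S_5=-13
t=5: S=-13, d=5, jump=-3, S_6=-16
t=6: S=-16, d=2, jump=-3, S_7=-19
t=7: S=-19, d=6, jump=0, S_8=-19
t=8: S=-19, d=0, jump=0, S_9=-19
t=9: S=-19, d=1, jump=0, S_10=-19
t=10: S=-19, d=2, jump=-3, S_11=-22
t=11: S=-22, d=2, jump=-3, S_12=-25
t=12: S=-25, d=5, jump=-3, S_13=-28
t=13: S=-28, d=4, jump=0, S_14=-28
t=14: S=-28, d=3, jump=-3, S_15=-31

-31


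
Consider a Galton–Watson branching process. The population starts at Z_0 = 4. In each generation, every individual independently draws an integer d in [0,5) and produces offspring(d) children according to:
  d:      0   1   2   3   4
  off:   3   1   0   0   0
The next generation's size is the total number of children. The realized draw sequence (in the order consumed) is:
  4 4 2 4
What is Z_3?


gen 0: Z_0=4, draws=[4, 4, 2, 4], offspring=[0, 0, 0, 0], Z_1=0
gen 1: Z_1=0, draws=[], offspring=[], Z_2=0
gen 2: Z_2=0, draws=[], offspring=[], Z_3=0

0


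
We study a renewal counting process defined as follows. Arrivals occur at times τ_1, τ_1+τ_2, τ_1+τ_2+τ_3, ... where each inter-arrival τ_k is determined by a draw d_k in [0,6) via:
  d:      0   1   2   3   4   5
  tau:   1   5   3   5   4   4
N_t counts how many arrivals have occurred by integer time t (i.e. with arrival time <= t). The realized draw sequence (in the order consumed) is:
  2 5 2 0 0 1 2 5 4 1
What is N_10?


3

draw d_1=2: τ_1=3, arrival time A_1=3
draw d_2=5: τ_2=4, arrival time A_2=7
draw d_3=2: τ_3=3, arrival time A_3=10
draw d_4=0: τ_4=1, arrival time A_4=11
draw d_5=0: τ_5=1, arrival time A_5=12
draw d_6=1: τ_6=5, arrival time A_6=17
draw d_7=2: τ_7=3, arrival time A_7=20
draw d_8=5: τ_8=4, arrival time A_8=24
draw d_9=4: τ_9=4, arrival time A_9=28
draw d_10=1: τ_10=5, arrival time A_10=33
N_t over t=0..10: 0:0 1:0 2:0 3:1 4:1 5:1 6:1 7:2 8:2 9:2 10:3


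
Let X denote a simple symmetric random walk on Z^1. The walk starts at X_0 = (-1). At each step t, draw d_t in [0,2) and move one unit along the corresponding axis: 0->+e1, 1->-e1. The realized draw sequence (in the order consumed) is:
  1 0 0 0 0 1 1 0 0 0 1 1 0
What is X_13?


(2)

t=0: X=(-1), d=1 → -e1, X_1=(-2)
t=1: X=(-2), d=0 → +e1, X_2=(-1)
t=2: X=(-1), d=0 → +e1, X_3=(0)
t=3: X=(0), d=0 → +e1, X_4=(1)
t=4: X=(1), d=0 → +e1, X_5=(2)
t=5: X=(2), d=1 → -e1, X_6=(1)
t=6: X=(1), d=1 → -e1, X_7=(0)
t=7: X=(0), d=0 → +e1, X_8=(1)
t=8: X=(1), d=0 → +e1, X_9=(2)
t=9: X=(2), d=0 → +e1, X_10=(3)
t=10: X=(3), d=1 → -e1, X_11=(2)
t=11: X=(2), d=1 → -e1, X_12=(1)
t=12: X=(1), d=0 → +e1, X_13=(2)


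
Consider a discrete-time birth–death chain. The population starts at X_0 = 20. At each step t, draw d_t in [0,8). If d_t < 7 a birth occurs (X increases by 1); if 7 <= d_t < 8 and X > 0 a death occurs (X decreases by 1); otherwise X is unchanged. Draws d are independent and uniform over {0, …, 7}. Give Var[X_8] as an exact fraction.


X can drop by at most 1 per step and X_0 = 20 > T = 8, so X_t >= 20 − t >= 12 > 0 for every t <= 8: the floor at 0 (the 'and X > 0' condition) never binds. Hence X_8 = X_0 + Σ_{t<8} Y_t with i.i.d. increments Y_t = y(d_t) ∈ {+1, −1, 0}.
Outcome values over d=0..7: [1, 1, 1, 1, 1, 1, 1, -1]
Σy = 6, Σy² = 8, M = 8
μ = 6/8 = 3/4,  σ² = 8/8 − (3/4)² = 7/16
Independent increments: Var[X_8] = 8·σ² = 8·(7/16) = 7/2

7/2


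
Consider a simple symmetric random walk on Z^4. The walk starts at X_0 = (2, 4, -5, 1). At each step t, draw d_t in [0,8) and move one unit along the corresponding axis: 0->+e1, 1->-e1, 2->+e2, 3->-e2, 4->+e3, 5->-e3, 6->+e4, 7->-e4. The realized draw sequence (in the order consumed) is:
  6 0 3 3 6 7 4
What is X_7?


t=0: X=(2, 4, -5, 1), d=6 → +e4, X_1=(2, 4, -5, 2)
t=1: X=(2, 4, -5, 2), d=0 → +e1, X_2=(3, 4, -5, 2)
t=2: X=(3, 4, -5, 2), d=3 → -e2, X_3=(3, 3, -5, 2)
t=3: X=(3, 3, -5, 2), d=3 → -e2, X_4=(3, 2, -5, 2)
t=4: X=(3, 2, -5, 2), d=6 → +e4, X_5=(3, 2, -5, 3)
t=5: X=(3, 2, -5, 3), d=7 → -e4, X_6=(3, 2, -5, 2)
t=6: X=(3, 2, -5, 2), d=4 → +e3, X_7=(3, 2, -4, 2)

(3, 2, -4, 2)


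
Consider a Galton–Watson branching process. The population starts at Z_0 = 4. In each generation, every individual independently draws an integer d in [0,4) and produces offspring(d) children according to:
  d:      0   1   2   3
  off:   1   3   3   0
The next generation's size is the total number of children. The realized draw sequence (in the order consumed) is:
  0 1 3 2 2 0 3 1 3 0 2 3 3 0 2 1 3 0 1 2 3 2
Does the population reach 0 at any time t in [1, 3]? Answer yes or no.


no

gen 0: Z_0=4, draws=[0, 1, 3, 2], offspring=[1, 3, 0, 3], Z_1=7
gen 1: Z_1=7, draws=[2, 0, 3, 1, 3, 0, 2], offspring=[3, 1, 0, 3, 0, 1, 3], Z_2=11
gen 2: Z_2=11, draws=[3, 3, 0, 2, 1, 3, 0, 1, 2, 3, 2], offspring=[0, 0, 1, 3, 3, 0, 1, 3, 3, 0, 3], Z_3=17


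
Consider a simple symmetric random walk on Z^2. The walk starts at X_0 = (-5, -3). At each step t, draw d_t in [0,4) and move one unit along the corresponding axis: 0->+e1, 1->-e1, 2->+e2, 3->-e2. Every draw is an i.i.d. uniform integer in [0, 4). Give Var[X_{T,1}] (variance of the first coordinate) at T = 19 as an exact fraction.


Outcome values over d=0..3: [1, -1, 0, 0]
Σy = 0, Σy² = 2, M = 4
μ = 0/4 = 0,  σ² = 2/4 − (0)² = 1/2
Independent increments: Var[X_19] = 19·σ² = 19·(1/2) = 19/2

19/2


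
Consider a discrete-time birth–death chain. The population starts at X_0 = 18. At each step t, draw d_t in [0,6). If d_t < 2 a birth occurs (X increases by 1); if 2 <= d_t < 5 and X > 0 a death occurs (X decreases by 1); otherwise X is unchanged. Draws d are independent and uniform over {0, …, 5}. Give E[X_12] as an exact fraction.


16

X can drop by at most 1 per step and X_0 = 18 > T = 12, so X_t >= 18 − t >= 6 > 0 for every t <= 12: the floor at 0 (the 'and X > 0' condition) never binds. Hence X_12 = X_0 + Σ_{t<12} Y_t with i.i.d. increments Y_t = y(d_t) ∈ {+1, −1, 0}.
Outcome values over d=0..5: [1, 1, -1, -1, -1, 0]
Σy = -1, Σy² = 5, M = 6
μ = -1/6 = -1/6,  σ² = 5/6 − (-1/6)² = 29/36
E[X_12] = 18 + 12·(-1/6) = 16


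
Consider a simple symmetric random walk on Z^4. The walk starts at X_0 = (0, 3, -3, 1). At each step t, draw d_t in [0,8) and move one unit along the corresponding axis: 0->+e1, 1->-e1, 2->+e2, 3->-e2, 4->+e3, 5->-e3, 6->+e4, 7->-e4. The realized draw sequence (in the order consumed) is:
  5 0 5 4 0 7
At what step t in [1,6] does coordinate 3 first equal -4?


t=0: X=(0, 3, -3, 1), d=5 → -e3, X_1=(0, 3, -4, 1)
t=1: X=(0, 3, -4, 1), d=0 → +e1, X_2=(1, 3, -4, 1)
t=2: X=(1, 3, -4, 1), d=5 → -e3, X_3=(1, 3, -5, 1)
t=3: X=(1, 3, -5, 1), d=4 → +e3, X_4=(1, 3, -4, 1)
t=4: X=(1, 3, -4, 1), d=0 → +e1, X_5=(2, 3, -4, 1)
t=5: X=(2, 3, -4, 1), d=7 → -e4, X_6=(2, 3, -4, 0)

1


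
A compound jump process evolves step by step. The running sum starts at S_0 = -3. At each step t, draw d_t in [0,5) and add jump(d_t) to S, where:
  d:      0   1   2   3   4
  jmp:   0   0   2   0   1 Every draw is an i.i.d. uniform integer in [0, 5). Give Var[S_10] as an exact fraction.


Outcome values over d=0..4: [0, 0, 2, 0, 1]
Σy = 3, Σy² = 5, M = 5
μ = 3/5 = 3/5,  σ² = 5/5 − (3/5)² = 16/25
Independent increments: Var[S_10] = 10·σ² = 10·(16/25) = 32/5

32/5


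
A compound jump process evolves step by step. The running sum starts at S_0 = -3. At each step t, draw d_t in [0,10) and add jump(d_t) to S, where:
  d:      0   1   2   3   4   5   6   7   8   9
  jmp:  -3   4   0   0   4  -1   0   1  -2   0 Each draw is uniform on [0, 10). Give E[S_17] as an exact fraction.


Outcome values over d=0..9: [-3, 4, 0, 0, 4, -1, 0, 1, -2, 0]
Σy = 3, Σy² = 47, M = 10
μ = 3/10 = 3/10,  σ² = 47/10 − (3/10)² = 461/100
E[S_17] = -3 + 17·(3/10) = 21/10

21/10


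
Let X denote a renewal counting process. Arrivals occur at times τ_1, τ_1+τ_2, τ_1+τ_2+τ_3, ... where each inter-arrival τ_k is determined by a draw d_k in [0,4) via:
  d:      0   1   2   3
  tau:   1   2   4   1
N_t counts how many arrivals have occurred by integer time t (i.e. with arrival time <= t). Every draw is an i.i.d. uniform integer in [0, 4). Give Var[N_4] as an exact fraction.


Inter-arrival values over d=0..3: [1, 2, 4, 1]
Each d has probability 1/4, so the pmf of τ is: f(1) = 1/2, f(2) = 1/4, f(4) = 1/4
Let p_n(j) = P(N_n = j), with p_0 = [1]. Condition on τ_1: p_n(0) = P(τ > n), and for j >= 1, p_n(j) = Σ_{k<=n} f(k)·p_{n−k}(j−1)
p_1 = [1/2, 1/2]  (j = 0..1)
p_2 = [1/4, 1/2, 1/4]  (j = 0..2)
p_3 = [1/4, 1/4, 3/8, 1/8]  (j = 0..3)
p_4 = [0, 7/16, 1/4, 1/4, 1/16]  (j = 0..4)
E[N_4] = Σ j·p_4(j) = 31/16;  E[N_4²] = Σ j²·p_4(j) = 75/16
Var[N_4] = 75/16 − (31/16)² = 239/256

239/256


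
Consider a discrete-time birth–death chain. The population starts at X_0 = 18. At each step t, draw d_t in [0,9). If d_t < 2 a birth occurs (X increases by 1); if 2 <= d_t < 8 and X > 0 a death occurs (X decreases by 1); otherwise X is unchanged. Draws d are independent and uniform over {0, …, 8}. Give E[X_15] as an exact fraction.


34/3

X can drop by at most 1 per step and X_0 = 18 > T = 15, so X_t >= 18 − t >= 3 > 0 for every t <= 15: the floor at 0 (the 'and X > 0' condition) never binds. Hence X_15 = X_0 + Σ_{t<15} Y_t with i.i.d. increments Y_t = y(d_t) ∈ {+1, −1, 0}.
Outcome values over d=0..8: [1, 1, -1, -1, -1, -1, -1, -1, 0]
Σy = -4, Σy² = 8, M = 9
μ = -4/9 = -4/9,  σ² = 8/9 − (-4/9)² = 56/81
E[X_15] = 18 + 15·(-4/9) = 34/3


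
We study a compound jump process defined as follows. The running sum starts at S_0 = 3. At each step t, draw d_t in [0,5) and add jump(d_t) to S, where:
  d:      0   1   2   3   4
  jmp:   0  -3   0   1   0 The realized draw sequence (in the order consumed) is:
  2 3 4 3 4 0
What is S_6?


t=0: S=3, d=2, jump=0, S_1=3
t=1: S=3, d=3, jump=1, S_2=4
t=2: S=4, d=4, jump=0, S_3=4
t=3: S=4, d=3, jump=1, S_4=5
t=4: S=5, d=4, jump=0, S_5=5
t=5: S=5, d=0, jump=0, S_6=5

5


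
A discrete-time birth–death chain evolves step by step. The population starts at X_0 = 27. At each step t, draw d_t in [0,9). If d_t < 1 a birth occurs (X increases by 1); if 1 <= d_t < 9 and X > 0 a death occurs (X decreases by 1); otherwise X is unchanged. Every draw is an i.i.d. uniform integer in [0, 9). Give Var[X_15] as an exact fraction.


X can drop by at most 1 per step and X_0 = 27 > T = 15, so X_t >= 27 − t >= 12 > 0 for every t <= 15: the floor at 0 (the 'and X > 0' condition) never binds. Hence X_15 = X_0 + Σ_{t<15} Y_t with i.i.d. increments Y_t = y(d_t) ∈ {+1, −1, 0}.
Outcome values over d=0..8: [1, -1, -1, -1, -1, -1, -1, -1, -1]
Σy = -7, Σy² = 9, M = 9
μ = -7/9 = -7/9,  σ² = 9/9 − (-7/9)² = 32/81
Independent increments: Var[X_15] = 15·σ² = 15·(32/81) = 160/27

160/27


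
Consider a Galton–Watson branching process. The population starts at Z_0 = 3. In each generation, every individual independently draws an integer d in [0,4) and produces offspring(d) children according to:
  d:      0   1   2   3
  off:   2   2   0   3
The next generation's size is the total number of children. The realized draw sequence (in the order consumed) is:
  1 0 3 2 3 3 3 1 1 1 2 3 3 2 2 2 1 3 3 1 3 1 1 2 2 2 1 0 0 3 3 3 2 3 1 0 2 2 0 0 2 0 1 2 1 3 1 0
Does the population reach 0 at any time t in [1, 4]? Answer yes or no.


no

gen 0: Z_0=3, draws=[1, 0, 3], offspring=[2, 2, 3], Z_1=7
gen 1: Z_1=7, draws=[2, 3, 3, 3, 1, 1, 1], offspring=[0, 3, 3, 3, 2, 2, 2], Z_2=15
gen 2: Z_2=15, draws=[2, 3, 3, 2, 2, 2, 1, 3, 3, 1, 3, 1, 1, 2, 2], offspring=[0, 3, 3, 0, 0, 0, 2, 3, 3, 2, 3, 2, 2, 0, 0], Z_3=23
gen 3: Z_3=23, draws=[2, 1, 0, 0, 3, 3, 3, 2, 3, 1, 0, 2, 2, 0, 0, 2, 0, 1, 2, 1, 3, 1, 0], offspring=[0, 2, 2, 2, 3, 3, 3, 0, 3, 2, 2, 0, 0, 2, 2, 0, 2, 2, 0, 2, 3, 2, 2], Z_4=39


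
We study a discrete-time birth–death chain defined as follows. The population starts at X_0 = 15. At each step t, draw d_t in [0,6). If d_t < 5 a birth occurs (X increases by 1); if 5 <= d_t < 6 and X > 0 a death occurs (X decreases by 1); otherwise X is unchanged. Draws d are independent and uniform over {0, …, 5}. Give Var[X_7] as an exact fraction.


35/9

X can drop by at most 1 per step and X_0 = 15 > T = 7, so X_t >= 15 − t >= 8 > 0 for every t <= 7: the floor at 0 (the 'and X > 0' condition) never binds. Hence X_7 = X_0 + Σ_{t<7} Y_t with i.i.d. increments Y_t = y(d_t) ∈ {+1, −1, 0}.
Outcome values over d=0..5: [1, 1, 1, 1, 1, -1]
Σy = 4, Σy² = 6, M = 6
μ = 4/6 = 2/3,  σ² = 6/6 − (2/3)² = 5/9
Independent increments: Var[X_7] = 7·σ² = 7·(5/9) = 35/9


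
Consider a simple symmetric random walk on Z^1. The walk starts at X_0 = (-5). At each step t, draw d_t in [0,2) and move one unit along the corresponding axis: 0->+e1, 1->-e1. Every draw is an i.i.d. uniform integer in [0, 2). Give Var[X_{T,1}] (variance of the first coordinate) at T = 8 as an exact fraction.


8

Outcome values over d=0..1: [1, -1]
Σy = 0, Σy² = 2, M = 2
μ = 0/2 = 0,  σ² = 2/2 − (0)² = 1
Independent increments: Var[X_8] = 8·σ² = 8·(1) = 8


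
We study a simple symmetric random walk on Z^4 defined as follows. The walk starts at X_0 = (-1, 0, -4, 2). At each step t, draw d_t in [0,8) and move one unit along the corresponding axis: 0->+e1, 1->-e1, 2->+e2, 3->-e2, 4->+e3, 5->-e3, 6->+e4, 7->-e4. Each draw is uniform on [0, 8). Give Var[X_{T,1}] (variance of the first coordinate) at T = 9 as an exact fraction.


Outcome values over d=0..7: [1, -1, 0, 0, 0, 0, 0, 0]
Σy = 0, Σy² = 2, M = 8
μ = 0/8 = 0,  σ² = 2/8 − (0)² = 1/4
Independent increments: Var[X_9] = 9·σ² = 9·(1/4) = 9/4

9/4


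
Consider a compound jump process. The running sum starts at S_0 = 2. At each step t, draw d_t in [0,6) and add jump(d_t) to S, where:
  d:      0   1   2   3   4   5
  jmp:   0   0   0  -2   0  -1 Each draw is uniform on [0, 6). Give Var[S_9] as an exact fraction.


Outcome values over d=0..5: [0, 0, 0, -2, 0, -1]
Σy = -3, Σy² = 5, M = 6
μ = -3/6 = -1/2,  σ² = 5/6 − (-1/2)² = 7/12
Independent increments: Var[S_9] = 9·σ² = 9·(7/12) = 21/4

21/4


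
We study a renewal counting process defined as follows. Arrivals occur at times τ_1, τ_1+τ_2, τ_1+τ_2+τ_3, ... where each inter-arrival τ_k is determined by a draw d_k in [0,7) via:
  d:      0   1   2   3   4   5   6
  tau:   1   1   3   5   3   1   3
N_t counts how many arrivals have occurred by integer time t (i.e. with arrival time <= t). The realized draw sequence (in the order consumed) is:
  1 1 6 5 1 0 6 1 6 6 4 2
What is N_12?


draw d_1=1: τ_1=1, arrival time A_1=1
draw d_2=1: τ_2=1, arrival time A_2=2
draw d_3=6: τ_3=3, arrival time A_3=5
draw d_4=5: τ_4=1, arrival time A_4=6
draw d_5=1: τ_5=1, arrival time A_5=7
draw d_6=0: τ_6=1, arrival time A_6=8
draw d_7=6: τ_7=3, arrival time A_7=11
draw d_8=1: τ_8=1, arrival time A_8=12
draw d_9=6: τ_9=3, arrival time A_9=15
draw d_10=6: τ_10=3, arrival time A_10=18
draw d_11=4: τ_11=3, arrival time A_11=21
draw d_12=2: τ_12=3, arrival time A_12=24
N_t over t=0..12: 0:0 1:1 2:2 3:2 4:2 5:3 6:4 7:5 8:6 9:6 10:6 11:7 12:8

8


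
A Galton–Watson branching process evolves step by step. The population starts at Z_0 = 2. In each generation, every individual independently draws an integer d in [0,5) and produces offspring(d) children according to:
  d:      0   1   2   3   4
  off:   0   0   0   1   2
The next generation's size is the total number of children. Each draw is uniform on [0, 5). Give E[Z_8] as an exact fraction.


13122/390625

Outcome values over d=0..4: [0, 0, 0, 1, 2]
Σy = 3, Σy² = 5, M = 5
μ = 3/5 = 3/5,  σ² = 5/5 − (3/5)² = 16/25
E[Z_0] = 2
E[Z_1] = 3/5·E[Z_0] = 6/5
E[Z_2] = 3/5·E[Z_1] = 18/25
E[Z_3] = 3/5·E[Z_2] = 54/125
E[Z_4] = 3/5·E[Z_3] = 162/625
E[Z_5] = 3/5·E[Z_4] = 486/3125
E[Z_6] = 3/5·E[Z_5] = 1458/15625
E[Z_7] = 3/5·E[Z_6] = 4374/78125
E[Z_8] = 3/5·E[Z_7] = 13122/390625


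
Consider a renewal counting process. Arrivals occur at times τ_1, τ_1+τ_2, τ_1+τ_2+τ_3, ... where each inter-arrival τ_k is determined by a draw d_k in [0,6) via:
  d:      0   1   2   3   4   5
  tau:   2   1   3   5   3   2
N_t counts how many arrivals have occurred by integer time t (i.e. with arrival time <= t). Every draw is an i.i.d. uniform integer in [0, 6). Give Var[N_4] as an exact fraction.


Inter-arrival values over d=0..5: [2, 1, 3, 5, 3, 2]
Each d has probability 1/6, so the pmf of τ is: f(1) = 1/6, f(2) = 1/3, f(3) = 1/3, f(5) = 1/6
Let p_n(j) = P(N_n = j), with p_0 = [1]. Condition on τ_1: p_n(0) = P(τ > n), and for j >= 1, p_n(j) = Σ_{k<=n} f(k)·p_{n−k}(j−1)
p_1 = [5/6, 1/6]  (j = 0..1)
p_2 = [1/2, 17/36, 1/36]  (j = 0..2)
p_3 = [1/6, 25/36, 29/216, 1/216]  (j = 0..3)
p_4 = [1/6, 17/36, 71/216, 41/1296, 1/1296]  (j = 0..4)
E[N_4] = Σ j·p_4(j) = 1591/1296;  E[N_4²] = Σ j²·p_4(j) = 2701/1296
Var[N_4] = 2701/1296 − (1591/1296)² = 969215/1679616

969215/1679616


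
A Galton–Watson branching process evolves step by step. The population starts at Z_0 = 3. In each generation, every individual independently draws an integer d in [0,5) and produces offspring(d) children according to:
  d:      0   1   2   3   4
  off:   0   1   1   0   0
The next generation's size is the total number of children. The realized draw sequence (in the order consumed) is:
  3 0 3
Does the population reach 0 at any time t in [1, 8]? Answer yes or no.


gen 0: Z_0=3, draws=[3, 0, 3], offspring=[0, 0, 0], Z_1=0
gen 1: Z_1=0, draws=[], offspring=[], Z_2=0
gen 2: Z_2=0, draws=[], offspring=[], Z_3=0
gen 3: Z_3=0, draws=[], offspring=[], Z_4=0
gen 4: Z_4=0, draws=[], offspring=[], Z_5=0
gen 5: Z_5=0, draws=[], offspring=[], Z_6=0
gen 6: Z_6=0, draws=[], offspring=[], Z_7=0
gen 7: Z_7=0, draws=[], offspring=[], Z_8=0

yes


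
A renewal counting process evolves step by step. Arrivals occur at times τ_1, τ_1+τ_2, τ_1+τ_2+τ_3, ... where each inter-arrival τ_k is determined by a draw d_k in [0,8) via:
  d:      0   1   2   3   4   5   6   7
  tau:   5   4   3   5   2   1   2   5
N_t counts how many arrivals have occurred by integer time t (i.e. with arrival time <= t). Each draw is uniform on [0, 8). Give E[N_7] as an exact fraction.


3858537/2097152

Inter-arrival values over d=0..7: [5, 4, 3, 5, 2, 1, 2, 5]
Each d has probability 1/8, so the pmf of τ is: f(1) = 1/8, f(2) = 1/4, f(3) = 1/8, f(4) = 1/8, f(5) = 3/8
Renewal equation for m(n) = E[N_n]: condition on τ_1 = k (if k <= n, one arrival plus a fresh copy on the remaining n−k steps): m(n) = F(n) + Σ_{k<=n} f(k)·m(n−k), where F(n) = P(τ <= n) and m(0) = 0
m(1) = F(1) = 1/8
m(2) = F(2) + f(1)·m(1) = 3/8 + 1/8·1/8 = 25/64
m(3) = F(3) + f(1)·m(2) + f(2)·m(1) = 1/2 + 1/8·25/64 + 1/4·1/8 = 297/512
m(4) = F(4) + f(1)·m(3) + f(2)·m(2) + f(3)·m(1) = 5/8 + 1/8·297/512 + 1/4·25/64 + 1/8·1/8 = 3321/4096
m(5) = F(5) + f(1)·m(4) + f(2)·m(3) + f(3)·m(2) + f(4)·m(1) = 1 + 1/8·3321/4096 + 1/4·297/512 + 1/8·25/64 + 1/8·1/8 = 42953/32768
m(6) = F(6) + f(1)·m(5) + f(2)·m(4) + f(3)·m(3) + f(4)·m(2) + f(5)·m(1) = 1 + 1/8·42953/32768 + 1/4·3321/4096 + 1/8·297/512 + 1/8·25/64 + 3/8·1/8 = 402329/262144
m(7) = F(7) + f(1)·m(6) + f(2)·m(5) + f(3)·m(4) + f(4)·m(3) + f(5)·m(2) = 1 + 1/8·402329/262144 + 1/4·42953/32768 + 1/8·3321/4096 + 1/8·297/512 + 3/8·25/64 = 3858537/2097152
E[N_7] = m(7) = 3858537/2097152


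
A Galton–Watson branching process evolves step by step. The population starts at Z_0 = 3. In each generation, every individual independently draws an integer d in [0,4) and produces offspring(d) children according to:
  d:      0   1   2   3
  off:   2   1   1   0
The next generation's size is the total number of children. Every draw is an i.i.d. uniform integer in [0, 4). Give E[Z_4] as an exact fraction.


Outcome values over d=0..3: [2, 1, 1, 0]
Σy = 4, Σy² = 6, M = 4
μ = 4/4 = 1,  σ² = 6/4 − (1)² = 1/2
E[Z_0] = 3
E[Z_1] = 1·E[Z_0] = 3
E[Z_2] = 1·E[Z_1] = 3
E[Z_3] = 1·E[Z_2] = 3
E[Z_4] = 1·E[Z_3] = 3

3


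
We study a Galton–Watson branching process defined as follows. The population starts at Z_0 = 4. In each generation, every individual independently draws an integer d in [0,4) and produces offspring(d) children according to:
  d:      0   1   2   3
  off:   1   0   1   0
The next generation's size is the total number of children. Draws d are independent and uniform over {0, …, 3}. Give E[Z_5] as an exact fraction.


1/8

Outcome values over d=0..3: [1, 0, 1, 0]
Σy = 2, Σy² = 2, M = 4
μ = 2/4 = 1/2,  σ² = 2/4 − (1/2)² = 1/4
E[Z_0] = 4
E[Z_1] = 1/2·E[Z_0] = 2
E[Z_2] = 1/2·E[Z_1] = 1
E[Z_3] = 1/2·E[Z_2] = 1/2
E[Z_4] = 1/2·E[Z_3] = 1/4
E[Z_5] = 1/2·E[Z_4] = 1/8


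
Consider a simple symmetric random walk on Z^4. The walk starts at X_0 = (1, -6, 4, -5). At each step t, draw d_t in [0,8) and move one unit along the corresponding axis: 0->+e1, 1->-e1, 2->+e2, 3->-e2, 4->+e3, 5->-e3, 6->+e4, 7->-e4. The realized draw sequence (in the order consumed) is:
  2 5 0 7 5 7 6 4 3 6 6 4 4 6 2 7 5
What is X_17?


(2, -5, 4, -4)

t=0: X=(1, -6, 4, -5), d=2 → +e2, X_1=(1, -5, 4, -5)
t=1: X=(1, -5, 4, -5), d=5 → -e3, X_2=(1, -5, 3, -5)
t=2: X=(1, -5, 3, -5), d=0 → +e1, X_3=(2, -5, 3, -5)
t=3: X=(2, -5, 3, -5), d=7 → -e4, X_4=(2, -5, 3, -6)
t=4: X=(2, -5, 3, -6), d=5 → -e3, X_5=(2, -5, 2, -6)
t=5: X=(2, -5, 2, -6), d=7 → -e4, X_6=(2, -5, 2, -7)
t=6: X=(2, -5, 2, -7), d=6 → +e4, X_7=(2, -5, 2, -6)
t=7: X=(2, -5, 2, -6), d=4 → +e3, X_8=(2, -5, 3, -6)
t=8: X=(2, -5, 3, -6), d=3 → -e2, X_9=(2, -6, 3, -6)
t=9: X=(2, -6, 3, -6), d=6 → +e4, X_10=(2, -6, 3, -5)
t=10: X=(2, -6, 3, -5), d=6 → +e4, X_11=(2, -6, 3, -4)
t=11: X=(2, -6, 3, -4), d=4 → +e3, X_12=(2, -6, 4, -4)
t=12: X=(2, -6, 4, -4), d=4 → +e3, X_13=(2, -6, 5, -4)
t=13: X=(2, -6, 5, -4), d=6 → +e4, X_14=(2, -6, 5, -3)
t=14: X=(2, -6, 5, -3), d=2 → +e2, X_15=(2, -5, 5, -3)
t=15: X=(2, -5, 5, -3), d=7 → -e4, X_16=(2, -5, 5, -4)
t=16: X=(2, -5, 5, -4), d=5 → -e3, X_17=(2, -5, 4, -4)


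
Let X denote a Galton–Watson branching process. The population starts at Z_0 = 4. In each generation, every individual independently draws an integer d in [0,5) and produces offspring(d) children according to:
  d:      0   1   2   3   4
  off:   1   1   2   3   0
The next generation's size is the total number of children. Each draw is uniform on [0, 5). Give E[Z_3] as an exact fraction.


1372/125

Outcome values over d=0..4: [1, 1, 2, 3, 0]
Σy = 7, Σy² = 15, M = 5
μ = 7/5 = 7/5,  σ² = 15/5 − (7/5)² = 26/25
E[Z_0] = 4
E[Z_1] = 7/5·E[Z_0] = 28/5
E[Z_2] = 7/5·E[Z_1] = 196/25
E[Z_3] = 7/5·E[Z_2] = 1372/125


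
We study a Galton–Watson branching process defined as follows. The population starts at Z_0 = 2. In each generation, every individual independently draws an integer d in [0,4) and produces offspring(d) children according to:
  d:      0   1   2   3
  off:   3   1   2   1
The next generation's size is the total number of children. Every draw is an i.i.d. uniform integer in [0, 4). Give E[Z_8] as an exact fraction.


5764801/32768

Outcome values over d=0..3: [3, 1, 2, 1]
Σy = 7, Σy² = 15, M = 4
μ = 7/4 = 7/4,  σ² = 15/4 − (7/4)² = 11/16
E[Z_0] = 2
E[Z_1] = 7/4·E[Z_0] = 7/2
E[Z_2] = 7/4·E[Z_1] = 49/8
E[Z_3] = 7/4·E[Z_2] = 343/32
E[Z_4] = 7/4·E[Z_3] = 2401/128
E[Z_5] = 7/4·E[Z_4] = 16807/512
E[Z_6] = 7/4·E[Z_5] = 117649/2048
E[Z_7] = 7/4·E[Z_6] = 823543/8192
E[Z_8] = 7/4·E[Z_7] = 5764801/32768
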